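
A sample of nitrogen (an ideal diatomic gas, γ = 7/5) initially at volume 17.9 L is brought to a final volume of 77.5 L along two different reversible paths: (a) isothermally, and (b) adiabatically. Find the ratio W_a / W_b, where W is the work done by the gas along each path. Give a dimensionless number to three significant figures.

Path (a) isothermal: W = P₁V₁ ln(V₂/V₁) → W_a/(P₁V₁) = 1.465.
Path (b) adiabatic: W = P₁V₁(1 − (V₁/V₂)^(γ−1))/(γ−1) → W_b/(P₁V₁) = 1.109.
W_a / W_b = 1.465 / 1.109 = 1.322.

W_a / W_b ≈ 1.32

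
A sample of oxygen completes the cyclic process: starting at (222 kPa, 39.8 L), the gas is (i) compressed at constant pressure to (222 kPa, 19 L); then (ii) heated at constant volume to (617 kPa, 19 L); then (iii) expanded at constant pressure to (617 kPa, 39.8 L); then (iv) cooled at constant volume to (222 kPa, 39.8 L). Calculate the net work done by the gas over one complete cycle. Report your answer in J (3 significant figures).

Constant-volume legs do no work.
W(i) = (222)(19 − 39.8) = -4618 J; W(iii) = (617)(39.8 − 19) = 12834 J.
W_net = -4618 + 12834 = 8216 J (the clockwise enclosed area).

W_net ≈ 8220 J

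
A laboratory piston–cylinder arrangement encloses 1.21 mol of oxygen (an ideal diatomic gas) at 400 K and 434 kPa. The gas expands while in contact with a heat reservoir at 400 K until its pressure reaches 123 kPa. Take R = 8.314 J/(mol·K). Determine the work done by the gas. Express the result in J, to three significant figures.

Isothermal process: W = nRT ln(V₂/V₁) = nRT ln(P₁/P₂).
W = (1.21)(8.314)(400) × ln(434/123)
  = 4024 × ln(3.528) = 4024 × 1.261
W_by_gas = 5074 J.

W ≈ 5070 J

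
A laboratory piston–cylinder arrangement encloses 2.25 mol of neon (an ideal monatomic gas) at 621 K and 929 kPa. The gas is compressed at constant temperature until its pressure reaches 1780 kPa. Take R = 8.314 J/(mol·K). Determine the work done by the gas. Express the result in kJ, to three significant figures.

Isothermal process: W = nRT ln(V₂/V₁) = nRT ln(P₁/P₂).
W = (2.25)(8.314)(621) × ln(929/1780)
  = 11617 × ln(0.5219) = 11617 × -0.6503
W_by_gas = -7554 J.

W ≈ -7.55 kJ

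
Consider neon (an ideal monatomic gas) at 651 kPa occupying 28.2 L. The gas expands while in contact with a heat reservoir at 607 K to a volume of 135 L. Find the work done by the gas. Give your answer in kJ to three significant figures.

W ≈ 28.7 kJ

Isothermal: W = nRT ln(V₂/V₁) = P₁V₁ ln(V₂/V₁).
P₁V₁ = (651 kPa)(28.2 L) = 18358 J.
W = 18358 × ln(135/28.2) = 18358 × 1.566
W_by_gas = 28748 J.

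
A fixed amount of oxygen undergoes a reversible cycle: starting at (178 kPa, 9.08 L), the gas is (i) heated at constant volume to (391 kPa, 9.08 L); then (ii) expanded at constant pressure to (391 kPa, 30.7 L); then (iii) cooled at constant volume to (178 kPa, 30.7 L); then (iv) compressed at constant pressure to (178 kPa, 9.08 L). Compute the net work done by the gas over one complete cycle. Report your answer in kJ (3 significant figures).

Constant-volume legs do no work.
W(ii) = (391)(30.7 − 9.08) = 8453 J; W(iv) = (178)(9.08 − 30.7) = -3848 J.
W_net = 8453 − 3848 = 4605 J (the clockwise enclosed area).

W_net ≈ 4.61 kJ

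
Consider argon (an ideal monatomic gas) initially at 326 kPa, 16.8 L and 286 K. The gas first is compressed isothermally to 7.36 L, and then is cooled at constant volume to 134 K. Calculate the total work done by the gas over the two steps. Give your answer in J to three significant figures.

Step 1 (isothermal): W = P₁V₁ ln(V₂/V₁) = (5477) ln(7.36/16.8) = -4520 J.
Step 2 (isochoric): W = 0 (constant volume).
W_total = -4520 + 0 = -4520 J.

W_total ≈ -4520 J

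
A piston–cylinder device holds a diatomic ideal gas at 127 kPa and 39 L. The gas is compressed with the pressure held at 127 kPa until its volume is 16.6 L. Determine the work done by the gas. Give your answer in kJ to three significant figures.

Isobaric: W = P ΔV.
W = (127 kPa)(16.6 − 39 L) = (127)(-22.4) = -2845 J.

W ≈ -2.84 kJ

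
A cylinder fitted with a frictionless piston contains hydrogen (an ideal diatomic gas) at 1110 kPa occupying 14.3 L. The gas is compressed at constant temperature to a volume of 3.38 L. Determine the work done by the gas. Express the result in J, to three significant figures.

W ≈ -22900 J

Isothermal: W = nRT ln(V₂/V₁) = P₁V₁ ln(V₂/V₁).
P₁V₁ = (1110 kPa)(14.3 L) = 15873 J.
W = 15873 × ln(3.38/14.3) = 15873 × -1.442
W_by_gas = -22895 J.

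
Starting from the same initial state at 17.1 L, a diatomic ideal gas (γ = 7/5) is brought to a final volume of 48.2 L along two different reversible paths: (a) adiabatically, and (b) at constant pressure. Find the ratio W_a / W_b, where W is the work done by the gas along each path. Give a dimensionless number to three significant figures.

W_a / W_b ≈ 0.466

Path (a) adiabatic: W = P₁V₁(1 − (V₁/V₂)^(γ−1))/(γ−1) → W_a/(P₁V₁) = 0.8483.
Path (b) isobaric: W = P₁(V₂ − V₁) → W_b/(P₁V₁) = 1.819.
W_a / W_b = 0.8483 / 1.819 = 0.4665.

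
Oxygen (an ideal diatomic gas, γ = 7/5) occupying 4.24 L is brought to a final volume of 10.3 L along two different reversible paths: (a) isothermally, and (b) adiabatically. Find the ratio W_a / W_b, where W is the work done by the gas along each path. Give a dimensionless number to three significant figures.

W_a / W_b ≈ 1.19

Path (a) isothermal: W = P₁V₁ ln(V₂/V₁) → W_a/(P₁V₁) = 0.8876.
Path (b) adiabatic: W = P₁V₁(1 − (V₁/V₂)^(γ−1))/(γ−1) → W_b/(P₁V₁) = 0.7471.
W_a / W_b = 0.8876 / 0.7471 = 1.188.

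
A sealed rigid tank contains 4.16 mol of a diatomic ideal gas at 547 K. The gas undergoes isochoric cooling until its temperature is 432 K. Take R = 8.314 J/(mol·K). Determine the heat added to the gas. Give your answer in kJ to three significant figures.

Q ≈ -9.94 kJ

Constant volume ⇒ W = 0, so Q = ΔU = nCᵥΔT with Cᵥ = 5R/2 = 20.79 J/(mol·K).
ΔU = (4.16)(20.79)(432 − 547) = -9944 J.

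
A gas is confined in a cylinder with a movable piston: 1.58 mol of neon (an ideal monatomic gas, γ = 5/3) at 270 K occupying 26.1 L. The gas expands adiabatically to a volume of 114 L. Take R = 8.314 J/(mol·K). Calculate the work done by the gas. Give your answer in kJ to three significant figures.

W ≈ 3.33 kJ

Adiabatic: TV^(γ−1) = const with γ = 5/3.
T₂ = T₁ (V₁/V₂)^(γ−1) = 270 × (26.1/114)^0.667 = 270 × 0.3742 = 101 K.
W_by = nCᵥ(T₁ − T₂) = (1.58)(12.47)(270 − 101) = 3329 J.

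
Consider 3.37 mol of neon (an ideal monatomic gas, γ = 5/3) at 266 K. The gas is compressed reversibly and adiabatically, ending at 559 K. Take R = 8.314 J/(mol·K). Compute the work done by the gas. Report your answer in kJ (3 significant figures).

W ≈ -12.3 kJ

Adiabatic ⇒ Q = 0, so W_by = −ΔU = nCᵥ(T₁ − T₂).
Cᵥ = 3R/2 = 12.47 J/(mol·K).
W = (3.37)(12.47)(266 − 559) = -12314 J.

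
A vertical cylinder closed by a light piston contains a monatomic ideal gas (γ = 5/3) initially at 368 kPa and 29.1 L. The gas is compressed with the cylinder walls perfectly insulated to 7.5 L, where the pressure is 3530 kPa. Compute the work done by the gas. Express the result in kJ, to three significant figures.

W ≈ -23.6 kJ

Adiabatic: W = (P₁V₁ − P₂V₂)/(γ − 1) with γ = 5/3.
P₁V₁ = 10709 J, P₂V₂ = 26475 J.
W = (10709 − 26475) / 0.6667 = -23649 J.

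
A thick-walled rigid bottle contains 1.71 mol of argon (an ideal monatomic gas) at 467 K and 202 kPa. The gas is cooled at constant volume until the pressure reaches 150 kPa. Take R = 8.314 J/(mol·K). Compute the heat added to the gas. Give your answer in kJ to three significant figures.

Q ≈ -2.56 kJ

Constant volume ⇒ W = 0, so Q = ΔU = nCᵥΔT with Cᵥ = 3R/2 = 12.47 J/(mol·K).
At constant V, T₂/T₁ = P₂/P₁ ⇒ ΔT = T₁(P₂/P₁ − 1) = 467·(150/202 − 1) = -120.2 K.
ΔU = (1.71)(12.47)(-120.2) = -2564 J.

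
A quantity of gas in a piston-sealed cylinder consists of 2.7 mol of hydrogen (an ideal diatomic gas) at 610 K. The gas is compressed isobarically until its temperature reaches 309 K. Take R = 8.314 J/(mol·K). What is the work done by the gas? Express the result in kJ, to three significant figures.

Isobaric: W = P ΔV = nR ΔT.
W = (2.7)(8.314)(309 − 610) = -6757 J.

W ≈ -6.76 kJ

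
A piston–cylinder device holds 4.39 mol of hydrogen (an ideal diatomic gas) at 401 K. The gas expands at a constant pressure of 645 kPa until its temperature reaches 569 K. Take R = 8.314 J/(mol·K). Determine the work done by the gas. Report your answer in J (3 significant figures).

Isobaric: W = P ΔV = nR ΔT.
W = (4.39)(8.314)(569 − 401) = 6132 J.

W ≈ 6130 J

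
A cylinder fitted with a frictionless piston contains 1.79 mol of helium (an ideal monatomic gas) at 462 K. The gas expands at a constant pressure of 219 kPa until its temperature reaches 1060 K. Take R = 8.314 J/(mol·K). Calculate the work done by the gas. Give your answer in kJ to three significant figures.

Isobaric: W = P ΔV = nR ΔT.
W = (1.79)(8.314)(1060 − 462) = 8899 J.

W ≈ 8.90 kJ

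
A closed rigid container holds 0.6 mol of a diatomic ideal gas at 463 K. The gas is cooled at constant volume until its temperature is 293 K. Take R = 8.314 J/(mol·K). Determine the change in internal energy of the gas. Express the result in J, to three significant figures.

Constant volume ⇒ W = 0, so Q = ΔU = nCᵥΔT with Cᵥ = 5R/2 = 20.79 J/(mol·K).
ΔU = (0.6)(20.79)(293 − 463) = -2120 J.

ΔU ≈ -2120 J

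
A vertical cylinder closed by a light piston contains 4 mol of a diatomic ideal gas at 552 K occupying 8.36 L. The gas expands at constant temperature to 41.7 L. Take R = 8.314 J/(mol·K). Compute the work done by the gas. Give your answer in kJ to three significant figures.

W ≈ 29.5 kJ

Isothermal: W = nRT ln(V₂/V₁).
W = (4)(8.314)(552) × ln(41.7/8.36)
  = 18357 × 1.607
W_by_gas = 29501 J.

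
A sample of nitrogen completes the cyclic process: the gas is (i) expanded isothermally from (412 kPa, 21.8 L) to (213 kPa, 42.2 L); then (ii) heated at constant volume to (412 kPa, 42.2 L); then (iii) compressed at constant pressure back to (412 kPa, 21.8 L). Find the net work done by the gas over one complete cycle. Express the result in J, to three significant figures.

W_net ≈ -2470 J

Leg (i): W = PᵢVᵢ ln(V_f/Vᵢ) = (8982) ln(42.2/21.8) = 5932 J.
Leg (ii): W = 0.
Leg (iii): W = PΔV = (412)(21.8 − 42.2) = -8405 J.
W_net = 5932 − 8405 = -2472 J.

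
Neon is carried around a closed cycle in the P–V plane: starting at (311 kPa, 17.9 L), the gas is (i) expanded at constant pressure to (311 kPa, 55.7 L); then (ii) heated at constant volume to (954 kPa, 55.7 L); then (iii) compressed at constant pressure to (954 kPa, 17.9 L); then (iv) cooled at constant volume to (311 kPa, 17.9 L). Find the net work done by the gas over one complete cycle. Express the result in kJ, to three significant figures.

Constant-volume legs do no work.
W(i) = (311)(55.7 − 17.9) = 11756 J; W(iii) = (954)(17.9 − 55.7) = -36061 J.
W_net = 11756 − 36061 = -24305 J (the counter-clockwise enclosed area).

W_net ≈ -24.3 kJ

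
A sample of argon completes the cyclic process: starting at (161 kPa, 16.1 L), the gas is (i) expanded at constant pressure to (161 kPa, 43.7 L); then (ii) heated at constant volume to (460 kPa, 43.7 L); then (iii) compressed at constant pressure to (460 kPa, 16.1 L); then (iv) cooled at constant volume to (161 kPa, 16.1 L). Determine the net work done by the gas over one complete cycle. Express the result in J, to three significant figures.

W_net ≈ -8250 J

Constant-volume legs do no work.
W(i) = (161)(43.7 − 16.1) = 4444 J; W(iii) = (460)(16.1 − 43.7) = -12696 J.
W_net = 4444 − 12696 = -8252 J (the counter-clockwise enclosed area).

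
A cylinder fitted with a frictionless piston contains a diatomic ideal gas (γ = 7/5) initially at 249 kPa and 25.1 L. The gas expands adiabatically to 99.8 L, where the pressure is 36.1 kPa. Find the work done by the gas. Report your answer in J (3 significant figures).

W ≈ 6620 J

Adiabatic: W = (P₁V₁ − P₂V₂)/(γ − 1) with γ = 7/5.
P₁V₁ = 6250 J, P₂V₂ = 3603 J.
W = (6250 − 3603) / 0.4 = 6618 J.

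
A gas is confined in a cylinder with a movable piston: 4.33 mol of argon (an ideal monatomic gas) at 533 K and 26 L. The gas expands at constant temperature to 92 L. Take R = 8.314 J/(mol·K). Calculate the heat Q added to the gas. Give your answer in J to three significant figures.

Isothermal ⇒ ΔU = 0, so Q = W = nRT ln(V₂/V₁).
Q = (4.33)(8.314)(533) ln(92/26) = 19188 × 1.264 = 24247 J.

Q ≈ 24200 J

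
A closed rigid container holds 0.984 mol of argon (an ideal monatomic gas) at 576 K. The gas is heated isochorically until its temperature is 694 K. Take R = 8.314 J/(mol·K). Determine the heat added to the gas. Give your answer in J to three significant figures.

Q ≈ 1450 J

Constant volume ⇒ W = 0, so Q = ΔU = nCᵥΔT with Cᵥ = 3R/2 = 12.47 J/(mol·K).
ΔU = (0.984)(12.47)(694 − 576) = 1448 J.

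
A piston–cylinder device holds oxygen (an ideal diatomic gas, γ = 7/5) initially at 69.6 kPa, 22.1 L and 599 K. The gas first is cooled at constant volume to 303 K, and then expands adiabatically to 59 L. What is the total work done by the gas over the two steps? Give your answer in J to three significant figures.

W_total ≈ 632 J

Step 1 (isochoric): W = 0 (constant volume).
After step 1: P = 35.21 kPa (V unchanged).
Step 2 (adiabatic): W = (P₁V₁ − P₂V₂)/(γ−1) = (778.1 − 525.3)/0.4 = 631.8 J.
W_total = 0 + 631.8 = 631.8 J.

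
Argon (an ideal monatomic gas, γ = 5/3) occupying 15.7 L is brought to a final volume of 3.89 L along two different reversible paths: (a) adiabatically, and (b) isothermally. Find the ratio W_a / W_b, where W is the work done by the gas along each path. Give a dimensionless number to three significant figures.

Path (a) adiabatic: W = P₁V₁(1 − (V₁/V₂)^(γ−1))/(γ−1) → W_a/(P₁V₁) = -2.302.
Path (b) isothermal: W = P₁V₁ ln(V₂/V₁) → W_b/(P₁V₁) = -1.395.
W_a / W_b = -2.302 / -1.395 = 1.65.

W_a / W_b ≈ 1.65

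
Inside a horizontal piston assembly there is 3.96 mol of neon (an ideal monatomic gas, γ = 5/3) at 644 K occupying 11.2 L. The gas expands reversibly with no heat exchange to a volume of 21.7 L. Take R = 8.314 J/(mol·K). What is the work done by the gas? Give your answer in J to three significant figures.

W ≈ 11300 J

Adiabatic: TV^(γ−1) = const with γ = 5/3.
T₂ = T₁ (V₁/V₂)^(γ−1) = 644 × (11.2/21.7)^0.667 = 644 × 0.6434 = 414.4 K.
W_by = nCᵥ(T₁ − T₂) = (3.96)(12.47)(644 − 414.4) = 11340 J.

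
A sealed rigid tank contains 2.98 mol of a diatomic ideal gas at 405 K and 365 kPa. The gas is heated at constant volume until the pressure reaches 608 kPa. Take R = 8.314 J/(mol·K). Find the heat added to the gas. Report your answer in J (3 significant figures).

Q ≈ 16700 J

Constant volume ⇒ W = 0, so Q = ΔU = nCᵥΔT with Cᵥ = 5R/2 = 20.79 J/(mol·K).
At constant V, T₂/T₁ = P₂/P₁ ⇒ ΔT = T₁(P₂/P₁ − 1) = 405·(608/365 − 1) = 269.6 K.
ΔU = (2.98)(20.79)(269.6) = 16701 J.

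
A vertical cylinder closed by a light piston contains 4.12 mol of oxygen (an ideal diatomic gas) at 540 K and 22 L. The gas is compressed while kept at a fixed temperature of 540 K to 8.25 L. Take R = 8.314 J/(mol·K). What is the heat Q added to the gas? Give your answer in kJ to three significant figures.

Q ≈ -18.1 kJ

Isothermal ⇒ ΔU = 0, so Q = W = nRT ln(V₂/V₁).
Q = (4.12)(8.314)(540) ln(8.25/22) = 18497 × -0.9808 = -18142 J.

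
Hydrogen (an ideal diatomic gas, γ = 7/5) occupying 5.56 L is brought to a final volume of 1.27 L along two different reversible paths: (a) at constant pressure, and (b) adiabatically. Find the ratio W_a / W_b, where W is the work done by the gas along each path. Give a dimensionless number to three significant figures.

Path (a) isobaric: W = P₁(V₂ − V₁) → W_a/(P₁V₁) = -0.7716.
Path (b) adiabatic: W = P₁V₁(1 − (V₁/V₂)^(γ−1))/(γ−1) → W_b/(P₁V₁) = -2.013.
W_a / W_b = -0.7716 / -2.013 = 0.3833.

W_a / W_b ≈ 0.383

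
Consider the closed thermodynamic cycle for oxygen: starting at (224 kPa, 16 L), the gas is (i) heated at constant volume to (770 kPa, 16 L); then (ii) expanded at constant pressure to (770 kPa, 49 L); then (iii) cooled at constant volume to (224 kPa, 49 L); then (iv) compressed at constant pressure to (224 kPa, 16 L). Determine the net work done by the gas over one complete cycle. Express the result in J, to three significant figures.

W_net ≈ 18000 J

Constant-volume legs do no work.
W(ii) = (770)(49 − 16) = 25410 J; W(iv) = (224)(16 − 49) = -7392 J.
W_net = 25410 − 7392 = 18018 J (the clockwise enclosed area).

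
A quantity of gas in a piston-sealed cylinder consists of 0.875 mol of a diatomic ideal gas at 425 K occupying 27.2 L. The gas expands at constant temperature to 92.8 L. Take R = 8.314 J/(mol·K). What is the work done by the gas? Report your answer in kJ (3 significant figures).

Isothermal: W = nRT ln(V₂/V₁).
W = (0.875)(8.314)(425) × ln(92.8/27.2)
  = 3092 × 1.227
W_by_gas = 3794 J.

W ≈ 3.79 kJ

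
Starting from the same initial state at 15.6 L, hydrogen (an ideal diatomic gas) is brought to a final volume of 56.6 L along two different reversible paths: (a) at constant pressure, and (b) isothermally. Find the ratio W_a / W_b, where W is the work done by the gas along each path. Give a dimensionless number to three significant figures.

Path (a) isobaric: W = P₁(V₂ − V₁) → W_a/(P₁V₁) = 2.628.
Path (b) isothermal: W = P₁V₁ ln(V₂/V₁) → W_b/(P₁V₁) = 1.289.
W_a / W_b = 2.628 / 1.289 = 2.039.

W_a / W_b ≈ 2.04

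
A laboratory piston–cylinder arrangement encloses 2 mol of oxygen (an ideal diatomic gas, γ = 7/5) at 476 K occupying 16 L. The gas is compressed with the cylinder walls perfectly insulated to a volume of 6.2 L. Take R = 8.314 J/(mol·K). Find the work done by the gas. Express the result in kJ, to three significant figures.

Adiabatic: TV^(γ−1) = const with γ = 7/5.
T₂ = T₁ (V₁/V₂)^(γ−1) = 476 × (16/6.2)^0.4 = 476 × 1.461 = 695.5 K.
W_by = nCᵥ(T₁ − T₂) = (2)(20.79)(476 − 695.5) = -9125 J.

W ≈ -9.12 kJ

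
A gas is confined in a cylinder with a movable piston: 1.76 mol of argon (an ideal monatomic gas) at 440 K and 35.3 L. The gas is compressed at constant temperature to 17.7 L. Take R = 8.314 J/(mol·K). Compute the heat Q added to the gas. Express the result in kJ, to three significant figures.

Isothermal ⇒ ΔU = 0, so Q = W = nRT ln(V₂/V₁).
Q = (1.76)(8.314)(440) ln(17.7/35.3) = 6438 × -0.6903 = -4445 J.

Q ≈ -4.44 kJ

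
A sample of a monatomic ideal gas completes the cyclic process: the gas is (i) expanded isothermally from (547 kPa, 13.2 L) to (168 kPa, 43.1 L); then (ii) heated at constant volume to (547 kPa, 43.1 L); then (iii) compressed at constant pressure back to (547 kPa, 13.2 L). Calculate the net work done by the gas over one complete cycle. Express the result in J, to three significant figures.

W_net ≈ -7810 J

Leg (i): W = PᵢVᵢ ln(V_f/Vᵢ) = (7220) ln(43.1/13.2) = 8544 J.
Leg (ii): W = 0.
Leg (iii): W = PΔV = (547)(13.2 − 43.1) = -16355 J.
W_net = 8544 − 16355 = -7811 J.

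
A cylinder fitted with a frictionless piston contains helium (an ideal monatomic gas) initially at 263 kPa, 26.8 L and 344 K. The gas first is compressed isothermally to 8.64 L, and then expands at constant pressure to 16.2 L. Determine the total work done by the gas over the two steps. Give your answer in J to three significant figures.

W_total ≈ -1810 J

Step 1 (isothermal): W = P₁V₁ ln(V₂/V₁) = (7048) ln(8.64/26.8) = -7979 J.
After step 1: P = 815.8 kPa, V = 8.64 L, T = 344 K.
Step 2 (isobaric): W = PΔV = (815.8 kPa)(16.2 − 8.64 L) = 6167 J.
W_total = -7979 + 6167 = -1811 J.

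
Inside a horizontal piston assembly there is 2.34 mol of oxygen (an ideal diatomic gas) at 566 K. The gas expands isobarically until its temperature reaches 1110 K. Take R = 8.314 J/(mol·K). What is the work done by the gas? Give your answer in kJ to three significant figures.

W ≈ 10.6 kJ

Isobaric: W = P ΔV = nR ΔT.
W = (2.34)(8.314)(1110 − 566) = 10583 J.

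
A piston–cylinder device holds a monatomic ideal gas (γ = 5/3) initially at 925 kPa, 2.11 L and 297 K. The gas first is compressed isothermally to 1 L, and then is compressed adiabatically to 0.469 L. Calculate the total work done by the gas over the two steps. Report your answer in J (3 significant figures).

Step 1 (isothermal): W = P₁V₁ ln(V₂/V₁) = (1952) ln(1/2.11) = -1457 J.
After step 1: P = 1952 kPa, V = 1 L, T = 297 K.
Step 2 (adiabatic): W = (P₁V₁ − P₂V₂)/(γ−1) = (1952 − 3233)/0.667 = -1922 J.
W_total = -1457 − 1922 = -3380 J.

W_total ≈ -3380 J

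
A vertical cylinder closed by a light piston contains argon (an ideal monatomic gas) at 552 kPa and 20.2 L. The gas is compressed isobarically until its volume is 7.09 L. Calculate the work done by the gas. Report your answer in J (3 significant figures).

W ≈ -7240 J

Isobaric: W = P ΔV.
W = (552 kPa)(7.09 − 20.2 L) = (552)(-13.11) = -7237 J.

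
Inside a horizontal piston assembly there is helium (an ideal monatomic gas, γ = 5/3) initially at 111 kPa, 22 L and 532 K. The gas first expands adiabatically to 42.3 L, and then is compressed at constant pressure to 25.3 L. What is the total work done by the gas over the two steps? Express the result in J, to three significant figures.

Step 1 (adiabatic): W = (P₁V₁ − P₂V₂)/(γ−1) = (2442 − 1579)/0.667 = 1294 J.
After step 1: P = 37.34 kPa, V = 42.3 L, T = 344.1 K.
Step 2 (isobaric): W = PΔV = (37.34 kPa)(25.3 − 42.3 L) = -634.7 J.
W_total = 1294 − 634.7 = 659.3 J.

W_total ≈ 659 J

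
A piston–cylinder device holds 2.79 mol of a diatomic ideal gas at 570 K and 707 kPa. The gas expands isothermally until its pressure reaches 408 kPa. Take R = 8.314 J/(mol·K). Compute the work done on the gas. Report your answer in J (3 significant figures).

W ≈ -7270 J

Isothermal process: W = nRT ln(V₂/V₁) = nRT ln(P₁/P₂).
W = (2.79)(8.314)(570) × ln(707/408)
  = 13222 × ln(1.733) = 13222 × 0.5498
W_by_gas = 7269 J; work on gas = −W_by = -7269 J.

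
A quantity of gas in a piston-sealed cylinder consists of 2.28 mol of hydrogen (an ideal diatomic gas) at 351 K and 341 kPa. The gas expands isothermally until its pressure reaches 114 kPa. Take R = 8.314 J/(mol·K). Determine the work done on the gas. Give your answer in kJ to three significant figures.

W ≈ -7.29 kJ

Isothermal process: W = nRT ln(V₂/V₁) = nRT ln(P₁/P₂).
W = (2.28)(8.314)(351) × ln(341/114)
  = 6654 × ln(2.991) = 6654 × 1.096
W_by_gas = 7290 J; work on gas = −W_by = -7290 J.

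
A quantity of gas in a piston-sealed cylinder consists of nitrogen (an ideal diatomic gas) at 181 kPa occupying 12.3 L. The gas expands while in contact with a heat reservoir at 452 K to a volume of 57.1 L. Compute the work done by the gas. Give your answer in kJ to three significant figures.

W ≈ 3.42 kJ

Isothermal: W = nRT ln(V₂/V₁) = P₁V₁ ln(V₂/V₁).
P₁V₁ = (181 kPa)(12.3 L) = 2226 J.
W = 2226 × ln(57.1/12.3) = 2226 × 1.535
W_by_gas = 3418 J.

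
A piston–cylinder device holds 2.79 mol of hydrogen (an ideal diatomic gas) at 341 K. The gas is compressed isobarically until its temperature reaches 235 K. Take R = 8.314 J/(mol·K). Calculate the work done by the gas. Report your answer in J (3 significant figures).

Isobaric: W = P ΔV = nR ΔT.
W = (2.79)(8.314)(235 − 341) = -2459 J.

W ≈ -2460 J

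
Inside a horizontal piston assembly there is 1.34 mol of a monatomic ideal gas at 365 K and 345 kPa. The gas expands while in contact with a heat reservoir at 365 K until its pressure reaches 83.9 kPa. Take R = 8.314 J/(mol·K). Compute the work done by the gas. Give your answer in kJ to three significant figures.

W ≈ 5.75 kJ

Isothermal process: W = nRT ln(V₂/V₁) = nRT ln(P₁/P₂).
W = (1.34)(8.314)(365) × ln(345/83.9)
  = 4066 × ln(4.112) = 4066 × 1.414
W_by_gas = 5750 J.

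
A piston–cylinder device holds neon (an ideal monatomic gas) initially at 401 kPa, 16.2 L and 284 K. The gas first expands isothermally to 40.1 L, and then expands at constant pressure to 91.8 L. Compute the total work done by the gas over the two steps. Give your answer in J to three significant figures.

W_total ≈ 14300 J

Step 1 (isothermal): W = P₁V₁ ln(V₂/V₁) = (6496) ln(40.1/16.2) = 5888 J.
After step 1: P = 162 kPa, V = 40.1 L, T = 284 K.
Step 2 (isobaric): W = PΔV = (162 kPa)(91.8 − 40.1 L) = 8375 J.
W_total = 5888 + 8375 = 14263 J.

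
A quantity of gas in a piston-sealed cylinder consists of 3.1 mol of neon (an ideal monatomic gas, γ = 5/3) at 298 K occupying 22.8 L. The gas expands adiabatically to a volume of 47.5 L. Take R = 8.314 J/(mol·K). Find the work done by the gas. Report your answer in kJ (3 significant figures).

W ≈ 4.46 kJ

Adiabatic: TV^(γ−1) = const with γ = 5/3.
T₂ = T₁ (V₁/V₂)^(γ−1) = 298 × (22.8/47.5)^0.667 = 298 × 0.613 = 182.7 K.
W_by = nCᵥ(T₁ − T₂) = (3.1)(12.47)(298 − 182.7) = 4458 J.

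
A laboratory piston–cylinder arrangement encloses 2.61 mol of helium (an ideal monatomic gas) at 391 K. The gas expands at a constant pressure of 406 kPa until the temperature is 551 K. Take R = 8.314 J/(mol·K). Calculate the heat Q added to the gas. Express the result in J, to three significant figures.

Q ≈ 8680 J

Isobaric: W = nRΔT = (2.61)(8.314)(160) = 3472 J.
ΔU = nCᵥΔT with Cᵥ = 3R/2: ΔU = (2.61)(12.47)(160) = 5208 J.
Q = ΔU + W = 5208 + 3472 = 8680 J.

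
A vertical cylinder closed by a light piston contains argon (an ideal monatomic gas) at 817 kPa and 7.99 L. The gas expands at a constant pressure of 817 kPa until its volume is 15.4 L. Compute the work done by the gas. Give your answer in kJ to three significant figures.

Isobaric: W = P ΔV.
W = (817 kPa)(15.4 − 7.99 L) = (817)(7.41) = 6054 J.

W ≈ 6.05 kJ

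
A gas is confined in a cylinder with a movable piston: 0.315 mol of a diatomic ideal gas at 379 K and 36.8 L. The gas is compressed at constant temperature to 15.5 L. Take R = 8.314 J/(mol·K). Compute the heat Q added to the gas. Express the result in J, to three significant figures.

Q ≈ -858 J

Isothermal ⇒ ΔU = 0, so Q = W = nRT ln(V₂/V₁).
Q = (0.315)(8.314)(379) ln(15.5/36.8) = 992.6 × -0.8647 = -858.2 J.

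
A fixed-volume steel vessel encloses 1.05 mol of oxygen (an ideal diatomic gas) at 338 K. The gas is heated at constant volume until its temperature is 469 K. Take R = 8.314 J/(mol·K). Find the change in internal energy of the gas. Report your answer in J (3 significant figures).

Constant volume ⇒ W = 0, so Q = ΔU = nCᵥΔT with Cᵥ = 5R/2 = 20.79 J/(mol·K).
ΔU = (1.05)(20.79)(469 − 338) = 2859 J.

ΔU ≈ 2860 J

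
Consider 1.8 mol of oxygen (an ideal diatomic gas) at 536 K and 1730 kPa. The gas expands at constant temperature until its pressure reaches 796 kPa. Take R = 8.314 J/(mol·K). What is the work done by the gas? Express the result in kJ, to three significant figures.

Isothermal process: W = nRT ln(V₂/V₁) = nRT ln(P₁/P₂).
W = (1.8)(8.314)(536) × ln(1730/796)
  = 8021 × ln(2.173) = 8021 × 0.7763
W_by_gas = 6227 J.

W ≈ 6.23 kJ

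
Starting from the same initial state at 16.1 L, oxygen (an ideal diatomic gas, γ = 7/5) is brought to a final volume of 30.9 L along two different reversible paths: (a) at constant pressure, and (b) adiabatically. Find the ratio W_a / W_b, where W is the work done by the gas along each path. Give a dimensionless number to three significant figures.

W_a / W_b ≈ 1.60

Path (a) isobaric: W = P₁(V₂ − V₁) → W_a/(P₁V₁) = 0.9193.
Path (b) adiabatic: W = P₁V₁(1 − (V₁/V₂)^(γ−1))/(γ−1) → W_b/(P₁V₁) = 0.5739.
W_a / W_b = 0.9193 / 0.5739 = 1.602.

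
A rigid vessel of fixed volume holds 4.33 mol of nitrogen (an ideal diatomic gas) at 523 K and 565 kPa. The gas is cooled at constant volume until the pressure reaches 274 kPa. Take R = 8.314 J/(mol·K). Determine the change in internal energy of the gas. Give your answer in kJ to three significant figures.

Constant volume ⇒ W = 0, so Q = ΔU = nCᵥΔT with Cᵥ = 5R/2 = 20.79 J/(mol·K).
At constant V, T₂/T₁ = P₂/P₁ ⇒ ΔT = T₁(P₂/P₁ − 1) = 523·(274/565 − 1) = -269.4 K.
ΔU = (4.33)(20.79)(-269.4) = -24243 J.

ΔU ≈ -24.2 kJ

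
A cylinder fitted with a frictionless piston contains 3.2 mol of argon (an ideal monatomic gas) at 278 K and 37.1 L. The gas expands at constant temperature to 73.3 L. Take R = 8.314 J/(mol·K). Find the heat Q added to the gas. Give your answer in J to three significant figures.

Q ≈ 5040 J

Isothermal ⇒ ΔU = 0, so Q = W = nRT ln(V₂/V₁).
Q = (3.2)(8.314)(278) ln(73.3/37.1) = 7396 × 0.6809 = 5036 J.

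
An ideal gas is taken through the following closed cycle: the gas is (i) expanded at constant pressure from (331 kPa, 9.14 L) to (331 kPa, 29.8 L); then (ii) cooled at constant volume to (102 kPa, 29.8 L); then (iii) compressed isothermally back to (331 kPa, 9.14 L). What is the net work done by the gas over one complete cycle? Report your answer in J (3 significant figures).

W_net ≈ 3250 J

Leg (i): W = PΔV = (331)(29.8 − 9.14) = 6838 J.
Leg (ii): W = 0.
Leg (iii): W = PᵢVᵢ ln(V_f/Vᵢ) = (3040) ln(9.14/29.8) = -3592 J.
W_net = 6838 − 3592 = 3246 J.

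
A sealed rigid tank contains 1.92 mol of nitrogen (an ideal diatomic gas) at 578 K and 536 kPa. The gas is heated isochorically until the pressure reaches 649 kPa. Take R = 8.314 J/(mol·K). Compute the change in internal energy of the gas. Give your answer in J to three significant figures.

Constant volume ⇒ W = 0, so Q = ΔU = nCᵥΔT with Cᵥ = 5R/2 = 20.79 J/(mol·K).
At constant V, T₂/T₁ = P₂/P₁ ⇒ ΔT = T₁(P₂/P₁ − 1) = 578·(649/536 − 1) = 121.9 K.
ΔU = (1.92)(20.79)(121.9) = 4863 J.

ΔU ≈ 4860 J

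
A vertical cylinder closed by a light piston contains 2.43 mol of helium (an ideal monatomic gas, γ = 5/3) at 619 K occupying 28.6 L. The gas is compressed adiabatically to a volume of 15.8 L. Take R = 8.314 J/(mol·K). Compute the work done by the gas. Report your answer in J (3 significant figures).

W ≈ -9100 J

Adiabatic: TV^(γ−1) = const with γ = 5/3.
T₂ = T₁ (V₁/V₂)^(γ−1) = 619 × (28.6/15.8)^0.667 = 619 × 1.485 = 919.4 K.
W_by = nCᵥ(T₁ − T₂) = (2.43)(12.47)(619 − 919.4) = -9103 J.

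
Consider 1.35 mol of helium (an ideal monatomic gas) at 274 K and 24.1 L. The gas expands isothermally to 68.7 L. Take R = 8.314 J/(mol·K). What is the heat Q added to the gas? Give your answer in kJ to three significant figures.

Q ≈ 3.22 kJ

Isothermal ⇒ ΔU = 0, so Q = W = nRT ln(V₂/V₁).
Q = (1.35)(8.314)(274) ln(68.7/24.1) = 3075 × 1.048 = 3222 J.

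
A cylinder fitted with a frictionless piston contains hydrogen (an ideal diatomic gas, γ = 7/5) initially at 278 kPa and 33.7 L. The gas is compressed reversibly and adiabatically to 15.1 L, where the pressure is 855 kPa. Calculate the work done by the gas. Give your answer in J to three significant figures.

W ≈ -8850 J

Adiabatic: W = (P₁V₁ − P₂V₂)/(γ − 1) with γ = 7/5.
P₁V₁ = 9369 J, P₂V₂ = 12910 J.
W = (9369 − 12910) / 0.4 = -8855 J.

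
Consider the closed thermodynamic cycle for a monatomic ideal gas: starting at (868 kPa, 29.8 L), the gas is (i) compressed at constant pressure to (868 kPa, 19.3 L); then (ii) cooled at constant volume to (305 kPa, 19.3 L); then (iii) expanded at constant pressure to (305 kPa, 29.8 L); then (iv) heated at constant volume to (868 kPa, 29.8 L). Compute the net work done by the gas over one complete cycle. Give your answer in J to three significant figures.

Constant-volume legs do no work.
W(i) = (868)(19.3 − 29.8) = -9114 J; W(iii) = (305)(29.8 − 19.3) = 3202 J.
W_net = -9114 + 3202 = -5912 J (the counter-clockwise enclosed area).

W_net ≈ -5910 J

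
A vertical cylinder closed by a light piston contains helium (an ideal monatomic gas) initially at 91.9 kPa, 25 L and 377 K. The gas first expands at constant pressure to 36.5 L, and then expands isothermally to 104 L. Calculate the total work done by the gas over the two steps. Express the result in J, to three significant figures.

Step 1 (isobaric): W = PΔV = (91.9 kPa)(36.5 − 25 L) = 1057 J.
After step 1: P = 91.9 kPa, V = 36.5 L, T = 550.4 K.
Step 2 (isothermal): W = P₁V₁ ln(V₂/V₁) = (3354) ln(104/36.5) = 3512 J.
W_total = 1057 + 3512 = 4569 J.

W_total ≈ 4570 J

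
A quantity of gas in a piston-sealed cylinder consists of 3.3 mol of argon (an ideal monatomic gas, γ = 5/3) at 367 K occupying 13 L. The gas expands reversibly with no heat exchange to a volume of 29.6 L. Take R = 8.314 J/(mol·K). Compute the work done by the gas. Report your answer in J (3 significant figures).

W ≈ 6380 J

Adiabatic: TV^(γ−1) = const with γ = 5/3.
T₂ = T₁ (V₁/V₂)^(γ−1) = 367 × (13/29.6)^0.667 = 367 × 0.5778 = 212 K.
W_by = nCᵥ(T₁ − T₂) = (3.3)(12.47)(367 − 212) = 6377 J.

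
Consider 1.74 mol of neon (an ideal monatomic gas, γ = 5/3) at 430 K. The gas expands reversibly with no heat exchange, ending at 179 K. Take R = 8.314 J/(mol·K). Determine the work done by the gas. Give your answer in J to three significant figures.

W ≈ 5450 J

Adiabatic ⇒ Q = 0, so W_by = −ΔU = nCᵥ(T₁ − T₂).
Cᵥ = 3R/2 = 12.47 J/(mol·K).
W = (1.74)(12.47)(430 − 179) = 5447 J.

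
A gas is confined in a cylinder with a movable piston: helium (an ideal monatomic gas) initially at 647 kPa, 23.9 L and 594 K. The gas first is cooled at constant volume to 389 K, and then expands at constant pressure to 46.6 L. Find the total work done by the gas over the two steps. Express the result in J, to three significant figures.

W_total ≈ 9620 J

Step 1 (isochoric): W = 0 (constant volume).
After step 1: P = 423.7 kPa (V unchanged).
Step 2 (isobaric): W = PΔV = (423.7 kPa)(46.6 − 23.9 L) = 9618 J.
W_total = 0 + 9618 = 9618 J.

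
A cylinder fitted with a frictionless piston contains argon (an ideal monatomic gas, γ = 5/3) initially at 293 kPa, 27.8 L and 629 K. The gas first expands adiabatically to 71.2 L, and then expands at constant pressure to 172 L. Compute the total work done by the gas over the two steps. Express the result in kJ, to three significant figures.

W_total ≈ 11.9 kJ

Step 1 (adiabatic): W = (P₁V₁ − P₂V₂)/(γ−1) = (8145 − 4351)/0.667 = 5691 J.
After step 1: P = 61.11 kPa, V = 71.2 L, T = 336 K.
Step 2 (isobaric): W = PΔV = (61.11 kPa)(172 − 71.2 L) = 6160 J.
W_total = 5691 + 6160 = 11851 J.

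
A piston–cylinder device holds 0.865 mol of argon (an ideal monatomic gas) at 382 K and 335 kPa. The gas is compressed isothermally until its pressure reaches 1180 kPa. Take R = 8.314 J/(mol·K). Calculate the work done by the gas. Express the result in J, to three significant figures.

Isothermal process: W = nRT ln(V₂/V₁) = nRT ln(P₁/P₂).
W = (0.865)(8.314)(382) × ln(335/1180)
  = 2747 × ln(0.2839) = 2747 × -1.259
W_by_gas = -3459 J.

W ≈ -3460 J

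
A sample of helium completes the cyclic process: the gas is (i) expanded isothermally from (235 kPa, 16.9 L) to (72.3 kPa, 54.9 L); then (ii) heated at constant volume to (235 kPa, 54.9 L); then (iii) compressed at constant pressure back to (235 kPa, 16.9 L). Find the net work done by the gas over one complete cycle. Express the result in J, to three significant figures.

W_net ≈ -4250 J

Leg (i): W = PᵢVᵢ ln(V_f/Vᵢ) = (3971) ln(54.9/16.9) = 4679 J.
Leg (ii): W = 0.
Leg (iii): W = PΔV = (235)(16.9 − 54.9) = -8930 J.
W_net = 4679 − 8930 = -4251 J.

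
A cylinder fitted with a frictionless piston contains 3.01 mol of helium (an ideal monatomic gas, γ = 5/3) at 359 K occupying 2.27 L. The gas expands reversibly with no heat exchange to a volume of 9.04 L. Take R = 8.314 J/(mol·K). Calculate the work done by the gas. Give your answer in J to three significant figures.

Adiabatic: TV^(γ−1) = const with γ = 5/3.
T₂ = T₁ (V₁/V₂)^(γ−1) = 359 × (2.27/9.04)^0.667 = 359 × 0.398 = 142.9 K.
W_by = nCᵥ(T₁ − T₂) = (3.01)(12.47)(359 − 142.9) = 8112 J.

W ≈ 8110 J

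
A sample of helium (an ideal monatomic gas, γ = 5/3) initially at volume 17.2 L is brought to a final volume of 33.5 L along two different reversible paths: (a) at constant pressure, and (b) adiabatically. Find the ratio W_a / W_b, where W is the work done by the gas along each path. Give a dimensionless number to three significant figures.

W_a / W_b ≈ 1.76

Path (a) isobaric: W = P₁(V₂ − V₁) → W_a/(P₁V₁) = 0.9477.
Path (b) adiabatic: W = P₁V₁(1 − (V₁/V₂)^(γ−1))/(γ−1) → W_b/(P₁V₁) = 0.5382.
W_a / W_b = 0.9477 / 0.5382 = 1.761.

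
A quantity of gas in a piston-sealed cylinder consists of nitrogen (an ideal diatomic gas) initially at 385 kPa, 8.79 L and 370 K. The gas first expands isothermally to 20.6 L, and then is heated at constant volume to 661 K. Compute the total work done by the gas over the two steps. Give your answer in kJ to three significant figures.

Step 1 (isothermal): W = P₁V₁ ln(V₂/V₁) = (3384) ln(20.6/8.79) = 2882 J.
Step 2 (isochoric): W = 0 (constant volume).
W_total = 2882 + 0 = 2882 J.

W_total ≈ 2.88 kJ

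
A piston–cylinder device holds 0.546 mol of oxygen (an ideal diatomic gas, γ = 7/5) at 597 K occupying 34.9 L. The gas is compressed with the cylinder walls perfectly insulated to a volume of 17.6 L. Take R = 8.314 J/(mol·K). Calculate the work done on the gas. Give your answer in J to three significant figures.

W ≈ 2130 J

Adiabatic: TV^(γ−1) = const with γ = 7/5.
T₂ = T₁ (V₁/V₂)^(γ−1) = 597 × (34.9/17.6)^0.4 = 597 × 1.315 = 785.1 K.
W_by = nCᵥ(T₁ − T₂) = (0.546)(20.79)(597 − 785.1) = -2134 J.
Work on gas = −W_by = 2134 J.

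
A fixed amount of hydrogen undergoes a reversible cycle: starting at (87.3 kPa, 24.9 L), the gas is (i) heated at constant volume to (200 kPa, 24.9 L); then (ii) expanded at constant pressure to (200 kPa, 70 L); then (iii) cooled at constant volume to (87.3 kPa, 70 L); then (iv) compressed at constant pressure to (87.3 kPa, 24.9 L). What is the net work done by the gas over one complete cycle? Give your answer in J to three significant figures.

Constant-volume legs do no work.
W(ii) = (200)(70 − 24.9) = 9020 J; W(iv) = (87.3)(24.9 − 70) = -3937 J.
W_net = 9020 − 3937 = 5083 J (the clockwise enclosed area).

W_net ≈ 5080 J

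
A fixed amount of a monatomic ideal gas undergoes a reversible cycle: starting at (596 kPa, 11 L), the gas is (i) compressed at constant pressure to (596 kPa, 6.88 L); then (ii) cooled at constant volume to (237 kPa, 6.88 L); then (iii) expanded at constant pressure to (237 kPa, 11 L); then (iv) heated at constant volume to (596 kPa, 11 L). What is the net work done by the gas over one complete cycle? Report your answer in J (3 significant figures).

Constant-volume legs do no work.
W(i) = (596)(6.88 − 11) = -2456 J; W(iii) = (237)(11 − 6.88) = 976.4 J.
W_net = -2456 + 976.4 = -1479 J (the counter-clockwise enclosed area).

W_net ≈ -1480 J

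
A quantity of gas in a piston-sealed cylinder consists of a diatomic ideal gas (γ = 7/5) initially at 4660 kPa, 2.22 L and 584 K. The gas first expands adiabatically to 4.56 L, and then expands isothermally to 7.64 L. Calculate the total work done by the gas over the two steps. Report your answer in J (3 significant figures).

Step 1 (adiabatic): W = (P₁V₁ − P₂V₂)/(γ−1) = (10345 − 7757)/0.4 = 6470 J.
After step 1: P = 1701 kPa, V = 4.56 L, T = 437.9 K.
Step 2 (isothermal): W = P₁V₁ ln(V₂/V₁) = (7757) ln(7.64/4.56) = 4003 J.
W_total = 6470 + 4003 = 10474 J.

W_total ≈ 10500 J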